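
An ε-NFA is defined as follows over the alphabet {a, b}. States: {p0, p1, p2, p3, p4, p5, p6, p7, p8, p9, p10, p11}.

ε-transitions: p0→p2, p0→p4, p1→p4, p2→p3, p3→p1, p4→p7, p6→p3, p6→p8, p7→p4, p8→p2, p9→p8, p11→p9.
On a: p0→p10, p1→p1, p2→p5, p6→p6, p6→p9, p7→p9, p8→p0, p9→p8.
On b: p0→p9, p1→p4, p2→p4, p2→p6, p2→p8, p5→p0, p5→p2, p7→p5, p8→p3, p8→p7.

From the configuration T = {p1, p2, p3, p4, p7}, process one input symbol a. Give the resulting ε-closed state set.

p1 on a → {p1}.
p2 on a → {p5}.
p7 on a → {p9}.
No a-transition from p3, p4.
Union after reading a: {p1, p5, p9}.
Now take the ε-closure:
From p1 via ε: add p4.
From p9 via ε: add p8.
From p4 via ε: add p7.
From p8 via ε: add p2.
From p2 via ε: add p3.
No new states can be added; the closed set is {p1, p2, p3, p4, p5, p7, p8, p9}.

{p1, p2, p3, p4, p5, p7, p8, p9}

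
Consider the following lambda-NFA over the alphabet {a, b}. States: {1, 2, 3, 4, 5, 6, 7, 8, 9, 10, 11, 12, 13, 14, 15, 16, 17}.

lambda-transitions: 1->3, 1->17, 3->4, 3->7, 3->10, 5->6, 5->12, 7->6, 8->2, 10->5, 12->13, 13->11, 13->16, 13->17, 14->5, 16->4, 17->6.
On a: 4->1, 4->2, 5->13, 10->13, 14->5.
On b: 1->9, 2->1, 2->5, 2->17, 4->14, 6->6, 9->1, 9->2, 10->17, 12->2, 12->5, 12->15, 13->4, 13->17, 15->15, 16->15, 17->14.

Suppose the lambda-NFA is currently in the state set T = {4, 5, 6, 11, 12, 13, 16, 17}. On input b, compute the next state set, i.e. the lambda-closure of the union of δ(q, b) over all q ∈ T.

4 on b → {14}.
6 on b → {6}.
12 on b → {2, 5, 15}.
13 on b → {4, 17}.
16 on b → {15}.
17 on b → {14}.
No b-transition from 5, 11.
Union after reading b: {2, 4, 5, 6, 14, 15, 17}.
Now take the lambda-closure:
From 5 via lambda: add 12.
From 12 via lambda: add 13.
From 13 via lambda: add 11, 16.
No new states can be added; the closed set is {2, 4, 5, 6, 11, 12, 13, 14, 15, 16, 17}.

{2, 4, 5, 6, 11, 12, 13, 14, 15, 16, 17}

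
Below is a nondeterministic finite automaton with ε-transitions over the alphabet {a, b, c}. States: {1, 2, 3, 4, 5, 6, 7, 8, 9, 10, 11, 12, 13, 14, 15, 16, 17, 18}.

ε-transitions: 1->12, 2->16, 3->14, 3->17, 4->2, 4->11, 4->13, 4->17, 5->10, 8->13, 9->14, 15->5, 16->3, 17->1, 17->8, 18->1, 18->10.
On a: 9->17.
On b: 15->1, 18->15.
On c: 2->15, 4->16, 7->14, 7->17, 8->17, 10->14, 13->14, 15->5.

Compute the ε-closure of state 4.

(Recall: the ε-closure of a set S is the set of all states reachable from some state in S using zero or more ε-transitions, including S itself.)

Start with {4}.
From 4 via ε: add 2, 11, 13, 17.
From 2 via ε: add 16.
From 17 via ε: add 1, 8.
From 1 via ε: add 12.
From 16 via ε: add 3.
From 3 via ε: add 14.
No new states can be added; the closed set is {1, 2, 3, 4, 8, 11, 12, 13, 14, 16, 17}.

{1, 2, 3, 4, 8, 11, 12, 13, 14, 16, 17}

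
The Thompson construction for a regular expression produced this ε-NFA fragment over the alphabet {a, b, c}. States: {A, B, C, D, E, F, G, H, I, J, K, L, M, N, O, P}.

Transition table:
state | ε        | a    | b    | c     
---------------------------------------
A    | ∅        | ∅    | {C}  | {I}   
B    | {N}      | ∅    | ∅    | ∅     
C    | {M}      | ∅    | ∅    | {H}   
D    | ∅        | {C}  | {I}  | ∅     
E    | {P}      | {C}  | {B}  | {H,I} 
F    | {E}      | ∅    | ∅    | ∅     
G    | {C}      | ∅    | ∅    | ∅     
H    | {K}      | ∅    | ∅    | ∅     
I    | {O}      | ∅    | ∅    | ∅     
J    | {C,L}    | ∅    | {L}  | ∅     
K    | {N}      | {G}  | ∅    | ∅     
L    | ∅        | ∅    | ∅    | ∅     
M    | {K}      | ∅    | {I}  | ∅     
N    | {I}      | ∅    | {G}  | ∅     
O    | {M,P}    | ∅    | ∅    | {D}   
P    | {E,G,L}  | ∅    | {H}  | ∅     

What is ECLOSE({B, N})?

{B, C, E, G, I, K, L, M, N, O, P}

Start with {B, N}.
From N via ε: add I.
From I via ε: add O.
From O via ε: add M, P.
From M via ε: add K.
From P via ε: add E, G, L.
From G via ε: add C.
No new states can be added; the closed set is {B, C, E, G, I, K, L, M, N, O, P}.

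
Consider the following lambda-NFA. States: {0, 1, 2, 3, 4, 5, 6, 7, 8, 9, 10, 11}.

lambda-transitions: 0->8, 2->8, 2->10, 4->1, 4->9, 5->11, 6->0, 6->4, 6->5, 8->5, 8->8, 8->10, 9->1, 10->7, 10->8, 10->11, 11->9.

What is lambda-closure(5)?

Start with {5}.
From 5 via lambda: add 11.
From 11 via lambda: add 9.
From 9 via lambda: add 1.
No new states can be added; the closed set is {1, 5, 9, 11}.

{1, 5, 9, 11}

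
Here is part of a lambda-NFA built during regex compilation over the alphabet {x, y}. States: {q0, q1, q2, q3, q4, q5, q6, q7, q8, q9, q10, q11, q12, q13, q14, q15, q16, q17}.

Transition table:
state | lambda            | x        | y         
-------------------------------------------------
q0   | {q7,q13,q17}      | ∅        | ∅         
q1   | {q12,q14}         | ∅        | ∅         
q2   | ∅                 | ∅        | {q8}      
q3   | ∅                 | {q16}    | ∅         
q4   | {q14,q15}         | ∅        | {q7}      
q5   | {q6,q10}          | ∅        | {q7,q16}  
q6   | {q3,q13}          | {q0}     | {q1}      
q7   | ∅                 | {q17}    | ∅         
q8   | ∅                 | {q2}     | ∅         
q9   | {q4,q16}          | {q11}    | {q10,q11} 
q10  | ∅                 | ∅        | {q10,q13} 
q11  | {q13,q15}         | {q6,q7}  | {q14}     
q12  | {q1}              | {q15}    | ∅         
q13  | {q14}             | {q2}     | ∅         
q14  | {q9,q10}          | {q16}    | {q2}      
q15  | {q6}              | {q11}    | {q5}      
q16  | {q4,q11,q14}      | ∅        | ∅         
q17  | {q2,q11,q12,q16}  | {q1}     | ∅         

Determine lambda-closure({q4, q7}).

Start with {q4, q7}.
From q4 via lambda: add q14, q15.
From q14 via lambda: add q9, q10.
From q15 via lambda: add q6.
From q6 via lambda: add q3, q13.
From q9 via lambda: add q16.
From q16 via lambda: add q11.
No new states can be added; the closed set is {q3, q4, q6, q7, q9, q10, q11, q13, q14, q15, q16}.

{q3, q4, q6, q7, q9, q10, q11, q13, q14, q15, q16}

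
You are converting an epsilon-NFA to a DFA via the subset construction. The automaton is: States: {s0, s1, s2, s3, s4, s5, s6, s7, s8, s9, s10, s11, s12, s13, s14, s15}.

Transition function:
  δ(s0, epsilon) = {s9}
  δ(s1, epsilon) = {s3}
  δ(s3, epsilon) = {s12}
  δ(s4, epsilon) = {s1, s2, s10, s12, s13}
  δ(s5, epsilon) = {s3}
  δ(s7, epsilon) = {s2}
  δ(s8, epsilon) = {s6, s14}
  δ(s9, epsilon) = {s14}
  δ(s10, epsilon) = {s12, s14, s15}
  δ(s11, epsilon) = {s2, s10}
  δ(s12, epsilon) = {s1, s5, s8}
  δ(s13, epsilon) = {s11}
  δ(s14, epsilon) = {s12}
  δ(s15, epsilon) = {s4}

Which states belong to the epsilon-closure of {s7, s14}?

{s1, s2, s3, s5, s6, s7, s8, s12, s14}

Start with {s7, s14}.
From s7 via epsilon: add s2.
From s14 via epsilon: add s12.
From s12 via epsilon: add s1, s5, s8.
From s1 via epsilon: add s3.
From s8 via epsilon: add s6.
No new states can be added; the closed set is {s1, s2, s3, s5, s6, s7, s8, s12, s14}.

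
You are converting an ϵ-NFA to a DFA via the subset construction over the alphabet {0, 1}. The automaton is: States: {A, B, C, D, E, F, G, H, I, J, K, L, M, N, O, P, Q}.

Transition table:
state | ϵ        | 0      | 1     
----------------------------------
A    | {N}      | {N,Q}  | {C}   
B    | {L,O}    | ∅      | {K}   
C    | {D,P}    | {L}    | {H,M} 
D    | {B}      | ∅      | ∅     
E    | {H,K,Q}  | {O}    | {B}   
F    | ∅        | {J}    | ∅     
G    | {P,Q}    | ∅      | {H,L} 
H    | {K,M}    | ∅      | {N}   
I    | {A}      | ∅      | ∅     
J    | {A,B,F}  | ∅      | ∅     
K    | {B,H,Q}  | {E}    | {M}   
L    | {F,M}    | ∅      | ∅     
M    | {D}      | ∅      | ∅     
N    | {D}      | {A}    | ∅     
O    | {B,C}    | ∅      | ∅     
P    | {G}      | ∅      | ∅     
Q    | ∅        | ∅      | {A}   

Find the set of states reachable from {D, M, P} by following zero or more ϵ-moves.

Start with {D, M, P}.
From D via ϵ: add B.
From P via ϵ: add G.
From B via ϵ: add L, O.
From G via ϵ: add Q.
From L via ϵ: add F.
From O via ϵ: add C.
No new states can be added; the closed set is {B, C, D, F, G, L, M, O, P, Q}.

{B, C, D, F, G, L, M, O, P, Q}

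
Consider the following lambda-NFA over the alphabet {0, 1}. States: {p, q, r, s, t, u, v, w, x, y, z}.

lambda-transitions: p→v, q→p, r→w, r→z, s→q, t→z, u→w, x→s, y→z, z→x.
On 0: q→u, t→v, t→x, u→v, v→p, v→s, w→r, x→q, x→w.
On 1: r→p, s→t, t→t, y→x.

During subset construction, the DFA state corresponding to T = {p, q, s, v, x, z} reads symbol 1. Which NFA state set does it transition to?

s on 1 → {t}.
No 1-transition from p, q, v, x, z.
Union after reading 1: {t}.
Now take the lambda-closure:
From t via lambda: add z.
From z via lambda: add x.
From x via lambda: add s.
From s via lambda: add q.
From q via lambda: add p.
From p via lambda: add v.
No new states can be added; the closed set is {p, q, s, t, v, x, z}.

{p, q, s, t, v, x, z}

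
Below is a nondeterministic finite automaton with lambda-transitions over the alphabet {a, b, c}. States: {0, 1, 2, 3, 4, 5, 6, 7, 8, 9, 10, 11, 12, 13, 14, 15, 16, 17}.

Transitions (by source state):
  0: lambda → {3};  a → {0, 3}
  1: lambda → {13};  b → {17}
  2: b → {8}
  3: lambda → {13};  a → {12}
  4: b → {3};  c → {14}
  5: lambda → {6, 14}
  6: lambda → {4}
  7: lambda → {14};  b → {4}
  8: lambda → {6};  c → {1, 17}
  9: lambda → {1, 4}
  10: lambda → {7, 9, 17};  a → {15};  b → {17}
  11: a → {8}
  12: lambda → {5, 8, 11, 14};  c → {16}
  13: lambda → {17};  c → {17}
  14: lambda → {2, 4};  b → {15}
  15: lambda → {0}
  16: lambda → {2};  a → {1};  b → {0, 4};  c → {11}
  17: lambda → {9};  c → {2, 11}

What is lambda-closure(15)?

Start with {15}.
From 15 via lambda: add 0.
From 0 via lambda: add 3.
From 3 via lambda: add 13.
From 13 via lambda: add 17.
From 17 via lambda: add 9.
From 9 via lambda: add 1, 4.
No new states can be added; the closed set is {0, 1, 3, 4, 9, 13, 15, 17}.

{0, 1, 3, 4, 9, 13, 15, 17}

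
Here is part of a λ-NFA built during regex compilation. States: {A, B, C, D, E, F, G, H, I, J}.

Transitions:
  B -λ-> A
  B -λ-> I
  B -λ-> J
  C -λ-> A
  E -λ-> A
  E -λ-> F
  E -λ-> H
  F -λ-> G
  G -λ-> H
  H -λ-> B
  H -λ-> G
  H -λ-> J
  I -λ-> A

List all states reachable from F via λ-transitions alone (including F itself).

{A, B, F, G, H, I, J}

Start with {F}.
From F via λ: add G.
From G via λ: add H.
From H via λ: add B, J.
From B via λ: add A, I.
No new states can be added; the closed set is {A, B, F, G, H, I, J}.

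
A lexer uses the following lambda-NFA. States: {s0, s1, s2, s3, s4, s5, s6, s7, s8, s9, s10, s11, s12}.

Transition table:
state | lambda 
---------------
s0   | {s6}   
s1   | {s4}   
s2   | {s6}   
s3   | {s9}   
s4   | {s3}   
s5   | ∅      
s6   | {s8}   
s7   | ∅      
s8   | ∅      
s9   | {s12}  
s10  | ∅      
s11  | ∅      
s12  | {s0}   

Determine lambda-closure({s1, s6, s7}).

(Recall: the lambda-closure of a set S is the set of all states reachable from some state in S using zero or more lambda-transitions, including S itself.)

Start with {s1, s6, s7}.
From s1 via lambda: add s4.
From s6 via lambda: add s8.
From s4 via lambda: add s3.
From s3 via lambda: add s9.
From s9 via lambda: add s12.
From s12 via lambda: add s0.
No new states can be added; the closed set is {s0, s1, s3, s4, s6, s7, s8, s9, s12}.

{s0, s1, s3, s4, s6, s7, s8, s9, s12}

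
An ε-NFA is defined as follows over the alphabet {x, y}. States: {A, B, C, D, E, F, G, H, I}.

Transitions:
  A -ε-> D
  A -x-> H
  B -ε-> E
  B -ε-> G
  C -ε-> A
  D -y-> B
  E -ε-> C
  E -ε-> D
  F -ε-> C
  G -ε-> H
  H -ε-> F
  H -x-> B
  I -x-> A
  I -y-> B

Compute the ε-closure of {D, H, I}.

Start with {D, H, I}.
From H via ε: add F.
From F via ε: add C.
From C via ε: add A.
No new states can be added; the closed set is {A, C, D, F, H, I}.

{A, C, D, F, H, I}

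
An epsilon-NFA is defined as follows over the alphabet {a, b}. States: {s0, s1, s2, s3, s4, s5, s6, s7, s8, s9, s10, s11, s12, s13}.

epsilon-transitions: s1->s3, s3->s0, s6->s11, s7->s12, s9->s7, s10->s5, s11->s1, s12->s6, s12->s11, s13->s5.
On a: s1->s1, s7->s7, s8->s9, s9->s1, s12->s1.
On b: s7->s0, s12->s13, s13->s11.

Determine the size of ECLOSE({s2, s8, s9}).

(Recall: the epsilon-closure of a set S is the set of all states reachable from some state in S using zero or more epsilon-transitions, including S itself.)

10

Start with {s2, s8, s9}.
From s9 via epsilon: add s7.
From s7 via epsilon: add s12.
From s12 via epsilon: add s6, s11.
From s11 via epsilon: add s1.
From s1 via epsilon: add s3.
From s3 via epsilon: add s0.
epsilon-closure = {s0, s1, s2, s3, s6, s7, s8, s9, s11, s12}, which has 10 states.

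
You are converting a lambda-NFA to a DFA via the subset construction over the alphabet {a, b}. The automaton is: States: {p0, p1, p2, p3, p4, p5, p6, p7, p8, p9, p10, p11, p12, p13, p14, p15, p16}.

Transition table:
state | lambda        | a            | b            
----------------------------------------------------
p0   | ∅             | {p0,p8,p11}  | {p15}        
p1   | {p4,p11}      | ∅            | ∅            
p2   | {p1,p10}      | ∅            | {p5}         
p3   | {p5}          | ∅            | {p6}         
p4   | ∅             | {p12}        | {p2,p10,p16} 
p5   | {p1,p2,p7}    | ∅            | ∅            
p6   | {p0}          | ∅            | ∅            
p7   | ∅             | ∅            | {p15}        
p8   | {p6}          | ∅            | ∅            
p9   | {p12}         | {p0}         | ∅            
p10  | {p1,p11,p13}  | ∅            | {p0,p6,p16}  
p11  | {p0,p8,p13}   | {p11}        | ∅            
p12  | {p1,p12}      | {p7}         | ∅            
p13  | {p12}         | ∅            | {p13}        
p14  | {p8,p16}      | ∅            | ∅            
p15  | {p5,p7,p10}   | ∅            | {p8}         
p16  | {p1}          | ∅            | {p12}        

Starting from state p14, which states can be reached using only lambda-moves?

{p0, p1, p4, p6, p8, p11, p12, p13, p14, p16}

Start with {p14}.
From p14 via lambda: add p8, p16.
From p8 via lambda: add p6.
From p16 via lambda: add p1.
From p1 via lambda: add p4, p11.
From p6 via lambda: add p0.
From p11 via lambda: add p13.
From p13 via lambda: add p12.
No new states can be added; the closed set is {p0, p1, p4, p6, p8, p11, p12, p13, p14, p16}.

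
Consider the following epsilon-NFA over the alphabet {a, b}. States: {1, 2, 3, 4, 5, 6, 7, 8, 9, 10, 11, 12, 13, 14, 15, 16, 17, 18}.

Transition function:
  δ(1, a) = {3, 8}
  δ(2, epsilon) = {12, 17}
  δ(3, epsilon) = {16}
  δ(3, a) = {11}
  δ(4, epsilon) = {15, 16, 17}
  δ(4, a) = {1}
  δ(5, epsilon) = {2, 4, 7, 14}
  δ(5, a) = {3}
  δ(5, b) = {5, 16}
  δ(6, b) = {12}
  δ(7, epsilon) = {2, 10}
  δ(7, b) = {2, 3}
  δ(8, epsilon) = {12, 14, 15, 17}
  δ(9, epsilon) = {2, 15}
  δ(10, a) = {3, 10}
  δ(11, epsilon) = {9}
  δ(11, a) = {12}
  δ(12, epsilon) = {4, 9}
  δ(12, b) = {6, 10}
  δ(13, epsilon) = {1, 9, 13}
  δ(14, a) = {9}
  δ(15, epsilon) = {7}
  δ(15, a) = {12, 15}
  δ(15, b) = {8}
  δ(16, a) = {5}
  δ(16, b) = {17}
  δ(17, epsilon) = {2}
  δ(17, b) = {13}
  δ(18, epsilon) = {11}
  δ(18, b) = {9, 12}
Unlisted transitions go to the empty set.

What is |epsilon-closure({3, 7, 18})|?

12

Start with {3, 7, 18}.
From 3 via epsilon: add 16.
From 7 via epsilon: add 2, 10.
From 18 via epsilon: add 11.
From 2 via epsilon: add 12, 17.
From 11 via epsilon: add 9.
From 9 via epsilon: add 15.
From 12 via epsilon: add 4.
epsilon-closure = {2, 3, 4, 7, 9, 10, 11, 12, 15, 16, 17, 18}, which has 12 states.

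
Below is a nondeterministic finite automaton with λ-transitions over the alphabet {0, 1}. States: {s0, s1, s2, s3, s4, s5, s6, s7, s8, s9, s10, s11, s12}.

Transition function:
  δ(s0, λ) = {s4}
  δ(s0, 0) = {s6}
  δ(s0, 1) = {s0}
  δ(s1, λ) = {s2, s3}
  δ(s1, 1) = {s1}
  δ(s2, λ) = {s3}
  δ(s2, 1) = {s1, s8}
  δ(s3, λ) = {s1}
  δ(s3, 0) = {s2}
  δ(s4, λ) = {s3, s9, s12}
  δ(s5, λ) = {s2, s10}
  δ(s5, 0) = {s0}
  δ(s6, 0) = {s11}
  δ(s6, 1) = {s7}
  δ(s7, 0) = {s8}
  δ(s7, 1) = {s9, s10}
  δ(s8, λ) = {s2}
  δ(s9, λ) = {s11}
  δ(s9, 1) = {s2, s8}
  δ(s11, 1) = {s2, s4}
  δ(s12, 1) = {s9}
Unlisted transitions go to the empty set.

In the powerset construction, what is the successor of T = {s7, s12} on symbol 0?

{s1, s2, s3, s8}

s7 on 0 → {s8}.
No 0-transition from s12.
Union after reading 0: {s8}.
Now take the λ-closure:
From s8 via λ: add s2.
From s2 via λ: add s3.
From s3 via λ: add s1.
No new states can be added; the closed set is {s1, s2, s3, s8}.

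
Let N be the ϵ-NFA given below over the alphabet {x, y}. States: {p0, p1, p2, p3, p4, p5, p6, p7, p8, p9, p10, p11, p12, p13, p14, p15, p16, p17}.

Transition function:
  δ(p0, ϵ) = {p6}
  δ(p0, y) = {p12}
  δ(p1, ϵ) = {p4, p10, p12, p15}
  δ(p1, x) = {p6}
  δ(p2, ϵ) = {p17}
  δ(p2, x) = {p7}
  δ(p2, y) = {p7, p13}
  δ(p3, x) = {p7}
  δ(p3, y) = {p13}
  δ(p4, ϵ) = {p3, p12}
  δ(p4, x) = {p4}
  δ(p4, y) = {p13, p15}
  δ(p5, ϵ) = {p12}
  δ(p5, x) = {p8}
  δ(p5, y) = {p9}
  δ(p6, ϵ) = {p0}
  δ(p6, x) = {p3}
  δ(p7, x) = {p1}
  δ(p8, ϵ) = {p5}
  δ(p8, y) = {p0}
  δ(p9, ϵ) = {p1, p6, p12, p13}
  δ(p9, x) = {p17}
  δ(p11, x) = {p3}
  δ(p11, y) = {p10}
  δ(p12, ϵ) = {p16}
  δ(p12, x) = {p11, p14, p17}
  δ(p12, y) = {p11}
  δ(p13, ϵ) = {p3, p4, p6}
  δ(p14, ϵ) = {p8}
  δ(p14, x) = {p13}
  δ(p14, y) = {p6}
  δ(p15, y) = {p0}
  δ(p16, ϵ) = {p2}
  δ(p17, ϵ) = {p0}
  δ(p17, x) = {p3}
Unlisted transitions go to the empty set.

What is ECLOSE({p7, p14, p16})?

Start with {p7, p14, p16}.
From p14 via ϵ: add p8.
From p16 via ϵ: add p2.
From p2 via ϵ: add p17.
From p8 via ϵ: add p5.
From p5 via ϵ: add p12.
From p17 via ϵ: add p0.
From p0 via ϵ: add p6.
No new states can be added; the closed set is {p0, p2, p5, p6, p7, p8, p12, p14, p16, p17}.

{p0, p2, p5, p6, p7, p8, p12, p14, p16, p17}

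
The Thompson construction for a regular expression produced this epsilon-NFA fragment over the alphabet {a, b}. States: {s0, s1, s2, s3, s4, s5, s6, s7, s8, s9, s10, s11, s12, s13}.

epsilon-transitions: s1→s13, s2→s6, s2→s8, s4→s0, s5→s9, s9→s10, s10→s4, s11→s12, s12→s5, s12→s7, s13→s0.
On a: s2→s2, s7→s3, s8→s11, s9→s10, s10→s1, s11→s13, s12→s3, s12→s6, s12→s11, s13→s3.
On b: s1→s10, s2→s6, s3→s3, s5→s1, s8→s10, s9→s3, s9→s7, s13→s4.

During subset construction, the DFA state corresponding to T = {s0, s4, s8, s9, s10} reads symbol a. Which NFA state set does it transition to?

{s0, s1, s4, s5, s7, s9, s10, s11, s12, s13}

s8 on a → {s11}.
s9 on a → {s10}.
s10 on a → {s1}.
No a-transition from s0, s4.
Union after reading a: {s1, s10, s11}.
Now take the epsilon-closure:
From s1 via epsilon: add s13.
From s10 via epsilon: add s4.
From s11 via epsilon: add s12.
From s4 via epsilon: add s0.
From s12 via epsilon: add s5, s7.
From s5 via epsilon: add s9.
No new states can be added; the closed set is {s0, s1, s4, s5, s7, s9, s10, s11, s12, s13}.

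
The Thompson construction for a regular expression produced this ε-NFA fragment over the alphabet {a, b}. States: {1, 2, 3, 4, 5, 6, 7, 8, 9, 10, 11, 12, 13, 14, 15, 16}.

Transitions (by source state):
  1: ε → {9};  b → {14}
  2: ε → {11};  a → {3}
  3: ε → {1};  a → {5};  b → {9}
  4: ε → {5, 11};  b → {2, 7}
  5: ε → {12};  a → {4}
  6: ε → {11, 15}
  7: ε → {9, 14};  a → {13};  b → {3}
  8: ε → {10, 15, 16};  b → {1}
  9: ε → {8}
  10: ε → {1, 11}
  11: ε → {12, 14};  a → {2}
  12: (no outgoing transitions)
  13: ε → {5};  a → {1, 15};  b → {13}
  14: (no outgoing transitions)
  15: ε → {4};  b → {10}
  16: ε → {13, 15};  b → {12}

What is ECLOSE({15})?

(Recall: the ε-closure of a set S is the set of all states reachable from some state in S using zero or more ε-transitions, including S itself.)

{4, 5, 11, 12, 14, 15}

Start with {15}.
From 15 via ε: add 4.
From 4 via ε: add 5, 11.
From 5 via ε: add 12.
From 11 via ε: add 14.
No new states can be added; the closed set is {4, 5, 11, 12, 14, 15}.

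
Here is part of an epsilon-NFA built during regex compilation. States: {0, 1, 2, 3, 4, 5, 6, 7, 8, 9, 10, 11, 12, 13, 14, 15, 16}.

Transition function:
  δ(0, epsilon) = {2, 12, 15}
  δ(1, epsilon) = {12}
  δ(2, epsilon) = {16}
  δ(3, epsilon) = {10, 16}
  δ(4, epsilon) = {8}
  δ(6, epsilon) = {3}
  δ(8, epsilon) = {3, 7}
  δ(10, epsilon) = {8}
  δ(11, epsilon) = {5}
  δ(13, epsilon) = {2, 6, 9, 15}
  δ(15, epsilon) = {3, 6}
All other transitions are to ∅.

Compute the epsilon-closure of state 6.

Start with {6}.
From 6 via epsilon: add 3.
From 3 via epsilon: add 10, 16.
From 10 via epsilon: add 8.
From 8 via epsilon: add 7.
No new states can be added; the closed set is {3, 6, 7, 8, 10, 16}.

{3, 6, 7, 8, 10, 16}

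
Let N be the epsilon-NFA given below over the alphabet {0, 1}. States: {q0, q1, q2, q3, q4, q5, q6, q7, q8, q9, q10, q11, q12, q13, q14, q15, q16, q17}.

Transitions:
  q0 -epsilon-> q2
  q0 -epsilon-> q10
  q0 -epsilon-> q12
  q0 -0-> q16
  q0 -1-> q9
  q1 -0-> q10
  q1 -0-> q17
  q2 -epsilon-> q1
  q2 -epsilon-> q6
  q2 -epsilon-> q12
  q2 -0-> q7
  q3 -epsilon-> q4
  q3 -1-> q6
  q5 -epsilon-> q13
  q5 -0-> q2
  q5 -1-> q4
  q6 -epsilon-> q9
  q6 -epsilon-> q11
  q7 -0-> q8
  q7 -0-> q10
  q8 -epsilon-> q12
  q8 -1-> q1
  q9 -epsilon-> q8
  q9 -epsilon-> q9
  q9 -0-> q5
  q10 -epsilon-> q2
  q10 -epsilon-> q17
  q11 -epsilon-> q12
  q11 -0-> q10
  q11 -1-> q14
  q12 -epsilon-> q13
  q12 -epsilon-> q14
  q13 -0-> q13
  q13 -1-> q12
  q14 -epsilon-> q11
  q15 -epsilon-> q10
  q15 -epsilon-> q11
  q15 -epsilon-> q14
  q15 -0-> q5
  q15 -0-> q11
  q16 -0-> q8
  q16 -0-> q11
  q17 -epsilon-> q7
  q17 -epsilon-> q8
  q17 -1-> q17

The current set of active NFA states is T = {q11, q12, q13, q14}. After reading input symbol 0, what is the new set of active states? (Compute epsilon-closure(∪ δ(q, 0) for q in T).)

q11 on 0 → {q10}.
q13 on 0 → {q13}.
No 0-transition from q12, q14.
Union after reading 0: {q10, q13}.
Now take the epsilon-closure:
From q10 via epsilon: add q2, q17.
From q2 via epsilon: add q1, q6, q12.
From q17 via epsilon: add q7, q8.
From q6 via epsilon: add q9, q11.
From q12 via epsilon: add q14.
No new states can be added; the closed set is {q1, q2, q6, q7, q8, q9, q10, q11, q12, q13, q14, q17}.

{q1, q2, q6, q7, q8, q9, q10, q11, q12, q13, q14, q17}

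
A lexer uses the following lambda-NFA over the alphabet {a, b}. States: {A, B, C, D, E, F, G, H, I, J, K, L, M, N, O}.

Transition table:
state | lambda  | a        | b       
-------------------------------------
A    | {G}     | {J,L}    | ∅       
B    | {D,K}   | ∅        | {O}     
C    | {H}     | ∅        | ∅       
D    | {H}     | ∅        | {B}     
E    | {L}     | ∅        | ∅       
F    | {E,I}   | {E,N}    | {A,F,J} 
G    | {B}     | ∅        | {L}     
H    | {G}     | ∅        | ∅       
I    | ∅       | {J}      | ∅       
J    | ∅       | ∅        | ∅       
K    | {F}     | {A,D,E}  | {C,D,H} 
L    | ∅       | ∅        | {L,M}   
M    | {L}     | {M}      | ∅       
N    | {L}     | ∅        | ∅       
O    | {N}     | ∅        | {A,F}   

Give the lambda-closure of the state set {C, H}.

{B, C, D, E, F, G, H, I, K, L}

Start with {C, H}.
From H via lambda: add G.
From G via lambda: add B.
From B via lambda: add D, K.
From K via lambda: add F.
From F via lambda: add E, I.
From E via lambda: add L.
No new states can be added; the closed set is {B, C, D, E, F, G, H, I, K, L}.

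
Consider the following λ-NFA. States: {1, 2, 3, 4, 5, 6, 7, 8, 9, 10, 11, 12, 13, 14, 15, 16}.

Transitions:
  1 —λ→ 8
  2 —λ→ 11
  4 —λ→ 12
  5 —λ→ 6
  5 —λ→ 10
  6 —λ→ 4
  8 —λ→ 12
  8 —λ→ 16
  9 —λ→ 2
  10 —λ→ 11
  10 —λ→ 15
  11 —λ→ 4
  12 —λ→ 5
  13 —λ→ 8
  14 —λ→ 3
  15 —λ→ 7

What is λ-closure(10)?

{4, 5, 6, 7, 10, 11, 12, 15}

Start with {10}.
From 10 via λ: add 11, 15.
From 11 via λ: add 4.
From 15 via λ: add 7.
From 4 via λ: add 12.
From 12 via λ: add 5.
From 5 via λ: add 6.
No new states can be added; the closed set is {4, 5, 6, 7, 10, 11, 12, 15}.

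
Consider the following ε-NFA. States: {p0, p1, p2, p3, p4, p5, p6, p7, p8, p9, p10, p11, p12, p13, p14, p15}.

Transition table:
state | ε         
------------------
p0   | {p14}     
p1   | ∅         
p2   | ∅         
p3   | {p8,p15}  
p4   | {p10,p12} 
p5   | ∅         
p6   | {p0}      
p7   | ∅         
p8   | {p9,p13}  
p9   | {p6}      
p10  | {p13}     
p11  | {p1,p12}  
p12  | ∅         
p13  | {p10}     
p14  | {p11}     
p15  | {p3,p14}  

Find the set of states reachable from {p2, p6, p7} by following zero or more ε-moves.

Start with {p2, p6, p7}.
From p6 via ε: add p0.
From p0 via ε: add p14.
From p14 via ε: add p11.
From p11 via ε: add p1, p12.
No new states can be added; the closed set is {p0, p1, p2, p6, p7, p11, p12, p14}.

{p0, p1, p2, p6, p7, p11, p12, p14}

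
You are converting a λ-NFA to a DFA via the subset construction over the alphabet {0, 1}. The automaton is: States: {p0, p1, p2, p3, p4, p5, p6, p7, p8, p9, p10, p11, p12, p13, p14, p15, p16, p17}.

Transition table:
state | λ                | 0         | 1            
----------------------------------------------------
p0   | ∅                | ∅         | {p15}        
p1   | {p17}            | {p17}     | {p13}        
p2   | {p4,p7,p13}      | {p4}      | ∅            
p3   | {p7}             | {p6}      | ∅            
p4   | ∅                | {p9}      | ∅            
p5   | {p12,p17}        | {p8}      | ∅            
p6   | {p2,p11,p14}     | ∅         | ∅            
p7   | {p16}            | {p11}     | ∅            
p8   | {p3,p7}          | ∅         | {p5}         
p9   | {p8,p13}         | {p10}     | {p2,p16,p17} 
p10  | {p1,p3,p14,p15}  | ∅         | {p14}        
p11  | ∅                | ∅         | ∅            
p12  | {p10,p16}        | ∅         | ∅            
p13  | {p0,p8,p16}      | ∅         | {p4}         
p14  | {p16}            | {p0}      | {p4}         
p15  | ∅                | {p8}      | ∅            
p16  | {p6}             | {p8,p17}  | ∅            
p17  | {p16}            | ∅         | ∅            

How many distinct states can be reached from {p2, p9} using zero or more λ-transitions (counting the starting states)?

Start with {p2, p9}.
From p2 via λ: add p4, p7, p13.
From p9 via λ: add p8.
From p7 via λ: add p16.
From p8 via λ: add p3.
From p13 via λ: add p0.
From p16 via λ: add p6.
From p6 via λ: add p11, p14.
λ-closure = {p0, p2, p3, p4, p6, p7, p8, p9, p11, p13, p14, p16}, which has 12 states.

12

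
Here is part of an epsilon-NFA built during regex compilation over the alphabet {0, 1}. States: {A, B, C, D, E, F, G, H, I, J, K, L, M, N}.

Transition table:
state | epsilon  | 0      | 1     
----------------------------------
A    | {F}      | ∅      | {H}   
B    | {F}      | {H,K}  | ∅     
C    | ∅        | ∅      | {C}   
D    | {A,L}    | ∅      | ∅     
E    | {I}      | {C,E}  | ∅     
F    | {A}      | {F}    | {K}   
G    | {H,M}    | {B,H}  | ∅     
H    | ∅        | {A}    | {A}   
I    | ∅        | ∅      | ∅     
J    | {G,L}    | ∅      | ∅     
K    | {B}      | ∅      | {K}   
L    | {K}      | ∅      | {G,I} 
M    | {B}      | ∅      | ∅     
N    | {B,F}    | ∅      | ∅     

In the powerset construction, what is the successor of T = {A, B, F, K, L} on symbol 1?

A on 1 → {H}.
F on 1 → {K}.
K on 1 → {K}.
L on 1 → {G, I}.
No 1-transition from B.
Union after reading 1: {G, H, I, K}.
Now take the epsilon-closure:
From G via epsilon: add M.
From K via epsilon: add B.
From B via epsilon: add F.
From F via epsilon: add A.
No new states can be added; the closed set is {A, B, F, G, H, I, K, M}.

{A, B, F, G, H, I, K, M}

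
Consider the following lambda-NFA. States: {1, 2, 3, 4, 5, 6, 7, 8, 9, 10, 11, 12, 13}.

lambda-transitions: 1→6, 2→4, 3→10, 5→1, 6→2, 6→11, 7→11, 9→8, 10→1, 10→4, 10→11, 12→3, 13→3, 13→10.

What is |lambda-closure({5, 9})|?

Start with {5, 9}.
From 5 via lambda: add 1.
From 9 via lambda: add 8.
From 1 via lambda: add 6.
From 6 via lambda: add 2, 11.
From 2 via lambda: add 4.
lambda-closure = {1, 2, 4, 5, 6, 8, 9, 11}, which has 8 states.

8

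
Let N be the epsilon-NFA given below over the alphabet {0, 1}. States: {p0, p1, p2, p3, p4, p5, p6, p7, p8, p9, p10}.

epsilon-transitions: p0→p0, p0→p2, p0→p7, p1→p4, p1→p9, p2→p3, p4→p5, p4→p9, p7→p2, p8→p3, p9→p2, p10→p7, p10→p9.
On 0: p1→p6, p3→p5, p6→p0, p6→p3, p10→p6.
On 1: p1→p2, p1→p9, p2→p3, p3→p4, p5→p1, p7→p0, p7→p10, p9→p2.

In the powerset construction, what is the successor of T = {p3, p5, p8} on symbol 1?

p3 on 1 → {p4}.
p5 on 1 → {p1}.
No 1-transition from p8.
Union after reading 1: {p1, p4}.
Now take the epsilon-closure:
From p1 via epsilon: add p9.
From p4 via epsilon: add p5.
From p9 via epsilon: add p2.
From p2 via epsilon: add p3.
No new states can be added; the closed set is {p1, p2, p3, p4, p5, p9}.

{p1, p2, p3, p4, p5, p9}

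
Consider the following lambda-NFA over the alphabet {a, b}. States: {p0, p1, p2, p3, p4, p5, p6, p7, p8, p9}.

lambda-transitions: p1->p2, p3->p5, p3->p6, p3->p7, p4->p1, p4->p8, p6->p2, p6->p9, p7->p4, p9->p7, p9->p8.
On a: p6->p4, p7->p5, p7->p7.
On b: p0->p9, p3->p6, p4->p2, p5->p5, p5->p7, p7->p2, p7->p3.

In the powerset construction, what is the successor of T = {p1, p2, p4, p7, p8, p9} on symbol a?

{p1, p2, p4, p5, p7, p8}

p7 on a → {p5, p7}.
No a-transition from p1, p2, p4, p8, p9.
Union after reading a: {p5, p7}.
Now take the lambda-closure:
From p7 via lambda: add p4.
From p4 via lambda: add p1, p8.
From p1 via lambda: add p2.
No new states can be added; the closed set is {p1, p2, p4, p5, p7, p8}.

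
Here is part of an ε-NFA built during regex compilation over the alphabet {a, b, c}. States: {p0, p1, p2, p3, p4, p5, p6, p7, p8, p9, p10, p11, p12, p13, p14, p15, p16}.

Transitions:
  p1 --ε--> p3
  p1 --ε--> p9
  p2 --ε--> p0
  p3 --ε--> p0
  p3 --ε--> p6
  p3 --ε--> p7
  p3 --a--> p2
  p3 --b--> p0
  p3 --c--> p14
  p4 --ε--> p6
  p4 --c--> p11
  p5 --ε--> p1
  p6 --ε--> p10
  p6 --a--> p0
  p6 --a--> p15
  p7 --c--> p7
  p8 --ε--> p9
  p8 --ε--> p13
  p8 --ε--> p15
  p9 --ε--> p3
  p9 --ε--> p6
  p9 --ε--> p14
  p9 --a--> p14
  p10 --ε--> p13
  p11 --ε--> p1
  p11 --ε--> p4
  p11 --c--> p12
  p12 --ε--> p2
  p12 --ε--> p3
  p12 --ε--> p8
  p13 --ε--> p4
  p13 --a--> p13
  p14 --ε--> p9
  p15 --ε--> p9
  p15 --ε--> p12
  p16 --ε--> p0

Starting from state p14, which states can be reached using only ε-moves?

{p0, p3, p4, p6, p7, p9, p10, p13, p14}

Start with {p14}.
From p14 via ε: add p9.
From p9 via ε: add p3, p6.
From p3 via ε: add p0, p7.
From p6 via ε: add p10.
From p10 via ε: add p13.
From p13 via ε: add p4.
No new states can be added; the closed set is {p0, p3, p4, p6, p7, p9, p10, p13, p14}.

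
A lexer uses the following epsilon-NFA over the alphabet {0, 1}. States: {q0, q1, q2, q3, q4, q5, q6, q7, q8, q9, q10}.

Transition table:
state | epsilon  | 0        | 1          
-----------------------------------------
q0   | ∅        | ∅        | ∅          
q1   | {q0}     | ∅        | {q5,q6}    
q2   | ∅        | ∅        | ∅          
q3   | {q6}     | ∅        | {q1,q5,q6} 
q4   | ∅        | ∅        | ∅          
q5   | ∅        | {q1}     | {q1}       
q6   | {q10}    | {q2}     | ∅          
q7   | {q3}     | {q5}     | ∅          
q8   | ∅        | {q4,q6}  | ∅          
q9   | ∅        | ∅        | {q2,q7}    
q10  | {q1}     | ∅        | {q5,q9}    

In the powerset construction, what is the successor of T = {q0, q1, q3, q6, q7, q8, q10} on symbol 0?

{q0, q1, q2, q4, q5, q6, q10}

q6 on 0 → {q2}.
q7 on 0 → {q5}.
q8 on 0 → {q4, q6}.
No 0-transition from q0, q1, q3, q10.
Union after reading 0: {q2, q4, q5, q6}.
Now take the epsilon-closure:
From q6 via epsilon: add q10.
From q10 via epsilon: add q1.
From q1 via epsilon: add q0.
No new states can be added; the closed set is {q0, q1, q2, q4, q5, q6, q10}.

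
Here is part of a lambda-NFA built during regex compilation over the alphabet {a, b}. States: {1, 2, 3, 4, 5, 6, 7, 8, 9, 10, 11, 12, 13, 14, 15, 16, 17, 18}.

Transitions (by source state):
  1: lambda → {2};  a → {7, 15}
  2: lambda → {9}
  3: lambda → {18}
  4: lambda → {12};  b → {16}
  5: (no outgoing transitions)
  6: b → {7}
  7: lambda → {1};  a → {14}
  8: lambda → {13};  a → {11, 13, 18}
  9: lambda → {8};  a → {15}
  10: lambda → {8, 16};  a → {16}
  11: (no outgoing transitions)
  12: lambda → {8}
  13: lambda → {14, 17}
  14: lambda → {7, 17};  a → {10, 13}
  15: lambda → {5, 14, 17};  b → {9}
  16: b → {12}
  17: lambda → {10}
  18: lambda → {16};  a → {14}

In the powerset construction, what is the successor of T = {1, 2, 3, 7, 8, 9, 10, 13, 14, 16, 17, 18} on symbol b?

{1, 2, 7, 8, 9, 10, 12, 13, 14, 16, 17}

16 on b → {12}.
No b-transition from 1, 2, 3, 7, 8, 9, 10, 13, 14, 17, 18.
Union after reading b: {12}.
Now take the lambda-closure:
From 12 via lambda: add 8.
From 8 via lambda: add 13.
From 13 via lambda: add 14, 17.
From 14 via lambda: add 7.
From 17 via lambda: add 10.
From 7 via lambda: add 1.
From 10 via lambda: add 16.
From 1 via lambda: add 2.
From 2 via lambda: add 9.
No new states can be added; the closed set is {1, 2, 7, 8, 9, 10, 12, 13, 14, 16, 17}.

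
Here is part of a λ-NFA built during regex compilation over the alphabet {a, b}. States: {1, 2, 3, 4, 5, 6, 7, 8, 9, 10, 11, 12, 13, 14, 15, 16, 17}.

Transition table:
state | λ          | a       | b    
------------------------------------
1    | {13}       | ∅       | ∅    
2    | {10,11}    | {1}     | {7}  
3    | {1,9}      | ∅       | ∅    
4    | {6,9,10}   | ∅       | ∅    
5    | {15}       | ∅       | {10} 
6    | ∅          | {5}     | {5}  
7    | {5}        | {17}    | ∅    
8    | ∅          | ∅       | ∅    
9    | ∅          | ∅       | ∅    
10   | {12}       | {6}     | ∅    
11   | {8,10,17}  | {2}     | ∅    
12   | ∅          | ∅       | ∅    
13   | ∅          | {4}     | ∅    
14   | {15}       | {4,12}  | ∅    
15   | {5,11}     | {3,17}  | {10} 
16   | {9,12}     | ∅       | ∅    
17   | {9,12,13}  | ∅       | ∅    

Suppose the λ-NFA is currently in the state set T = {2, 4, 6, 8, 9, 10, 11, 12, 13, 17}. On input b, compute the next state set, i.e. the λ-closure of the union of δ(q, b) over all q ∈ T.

2 on b → {7}.
6 on b → {5}.
No b-transition from 4, 8, 9, 10, 11, 12, 13, 17.
Union after reading b: {5, 7}.
Now take the λ-closure:
From 5 via λ: add 15.
From 15 via λ: add 11.
From 11 via λ: add 8, 10, 17.
From 10 via λ: add 12.
From 17 via λ: add 9, 13.
No new states can be added; the closed set is {5, 7, 8, 9, 10, 11, 12, 13, 15, 17}.

{5, 7, 8, 9, 10, 11, 12, 13, 15, 17}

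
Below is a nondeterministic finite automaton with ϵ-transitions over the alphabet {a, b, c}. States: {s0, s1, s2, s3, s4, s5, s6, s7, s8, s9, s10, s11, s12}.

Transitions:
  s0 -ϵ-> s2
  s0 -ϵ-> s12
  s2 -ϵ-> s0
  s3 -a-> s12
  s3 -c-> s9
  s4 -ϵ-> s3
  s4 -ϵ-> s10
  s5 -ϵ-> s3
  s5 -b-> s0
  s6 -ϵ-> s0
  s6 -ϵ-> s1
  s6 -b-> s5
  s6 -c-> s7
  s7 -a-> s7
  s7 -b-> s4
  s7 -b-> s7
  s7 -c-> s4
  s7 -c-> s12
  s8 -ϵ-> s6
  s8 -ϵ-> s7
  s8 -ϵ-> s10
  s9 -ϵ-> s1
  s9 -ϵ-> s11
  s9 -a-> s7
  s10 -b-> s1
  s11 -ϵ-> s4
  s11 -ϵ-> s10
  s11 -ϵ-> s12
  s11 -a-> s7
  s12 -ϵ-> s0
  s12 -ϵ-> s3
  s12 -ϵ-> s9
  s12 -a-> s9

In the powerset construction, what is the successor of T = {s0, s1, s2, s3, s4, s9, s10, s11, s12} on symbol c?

{s0, s1, s2, s3, s4, s9, s10, s11, s12}

s3 on c → {s9}.
No c-transition from s0, s1, s2, s4, s9, s10, s11, s12.
Union after reading c: {s9}.
Now take the ϵ-closure:
From s9 via ϵ: add s1, s11.
From s11 via ϵ: add s4, s10, s12.
From s4 via ϵ: add s3.
From s12 via ϵ: add s0.
From s0 via ϵ: add s2.
No new states can be added; the closed set is {s0, s1, s2, s3, s4, s9, s10, s11, s12}.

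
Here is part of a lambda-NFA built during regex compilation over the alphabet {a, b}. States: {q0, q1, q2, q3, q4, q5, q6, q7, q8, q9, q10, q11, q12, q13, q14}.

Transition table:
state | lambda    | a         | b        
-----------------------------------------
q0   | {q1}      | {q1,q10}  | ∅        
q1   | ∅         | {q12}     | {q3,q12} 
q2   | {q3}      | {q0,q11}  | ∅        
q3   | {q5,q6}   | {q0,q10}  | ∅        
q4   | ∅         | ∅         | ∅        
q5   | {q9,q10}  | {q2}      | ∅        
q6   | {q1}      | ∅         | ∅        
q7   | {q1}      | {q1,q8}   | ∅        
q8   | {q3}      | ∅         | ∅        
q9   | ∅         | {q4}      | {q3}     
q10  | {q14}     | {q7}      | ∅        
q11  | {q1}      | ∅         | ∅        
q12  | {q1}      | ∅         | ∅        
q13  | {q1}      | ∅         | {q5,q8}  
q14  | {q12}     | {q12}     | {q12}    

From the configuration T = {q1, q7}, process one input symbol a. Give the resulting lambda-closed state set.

{q1, q3, q5, q6, q8, q9, q10, q12, q14}

q1 on a → {q12}.
q7 on a → {q1, q8}.
Union after reading a: {q1, q8, q12}.
Now take the lambda-closure:
From q8 via lambda: add q3.
From q3 via lambda: add q5, q6.
From q5 via lambda: add q9, q10.
From q10 via lambda: add q14.
No new states can be added; the closed set is {q1, q3, q5, q6, q8, q9, q10, q12, q14}.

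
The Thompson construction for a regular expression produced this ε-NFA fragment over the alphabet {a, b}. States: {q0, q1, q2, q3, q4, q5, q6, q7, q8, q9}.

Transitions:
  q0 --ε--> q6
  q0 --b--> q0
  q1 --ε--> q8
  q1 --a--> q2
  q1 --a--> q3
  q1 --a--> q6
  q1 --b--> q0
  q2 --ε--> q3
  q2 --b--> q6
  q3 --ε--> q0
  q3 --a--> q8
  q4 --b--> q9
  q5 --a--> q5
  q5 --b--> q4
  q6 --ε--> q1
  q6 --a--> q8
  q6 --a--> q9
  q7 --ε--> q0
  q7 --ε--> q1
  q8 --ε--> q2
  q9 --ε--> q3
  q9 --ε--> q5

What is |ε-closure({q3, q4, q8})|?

Start with {q3, q4, q8}.
From q3 via ε: add q0.
From q8 via ε: add q2.
From q0 via ε: add q6.
From q6 via ε: add q1.
ε-closure = {q0, q1, q2, q3, q4, q6, q8}, which has 7 states.

7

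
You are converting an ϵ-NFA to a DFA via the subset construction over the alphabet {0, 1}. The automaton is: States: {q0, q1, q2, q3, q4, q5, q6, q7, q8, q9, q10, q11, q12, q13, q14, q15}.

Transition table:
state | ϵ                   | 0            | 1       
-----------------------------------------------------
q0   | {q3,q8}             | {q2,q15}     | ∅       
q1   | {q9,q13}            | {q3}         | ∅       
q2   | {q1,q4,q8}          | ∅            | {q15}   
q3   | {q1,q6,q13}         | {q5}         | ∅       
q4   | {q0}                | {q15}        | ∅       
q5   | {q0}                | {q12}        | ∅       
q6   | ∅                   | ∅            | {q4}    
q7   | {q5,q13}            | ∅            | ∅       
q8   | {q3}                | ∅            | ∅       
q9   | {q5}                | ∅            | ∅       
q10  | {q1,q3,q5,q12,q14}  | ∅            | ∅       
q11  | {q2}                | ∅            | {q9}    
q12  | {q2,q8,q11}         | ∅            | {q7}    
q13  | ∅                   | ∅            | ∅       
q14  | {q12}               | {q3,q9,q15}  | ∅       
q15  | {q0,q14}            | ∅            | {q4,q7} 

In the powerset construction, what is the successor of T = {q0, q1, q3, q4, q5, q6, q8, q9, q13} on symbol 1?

{q0, q1, q3, q4, q5, q6, q8, q9, q13}

q6 on 1 → {q4}.
No 1-transition from q0, q1, q3, q4, q5, q8, q9, q13.
Union after reading 1: {q4}.
Now take the ϵ-closure:
From q4 via ϵ: add q0.
From q0 via ϵ: add q3, q8.
From q3 via ϵ: add q1, q6, q13.
From q1 via ϵ: add q9.
From q9 via ϵ: add q5.
No new states can be added; the closed set is {q0, q1, q3, q4, q5, q6, q8, q9, q13}.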